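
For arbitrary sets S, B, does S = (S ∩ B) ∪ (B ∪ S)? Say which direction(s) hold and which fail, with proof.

Only the forward inclusion holds.

(⟹) Let x ∈ S. Then either x ∈ S and x ∉ B; or x ∈ S ∩ B. In each case x ∈ (S ∩ B) ∪ (B ∪ S), so S ⊆ (S ∩ B) ∪ (B ∪ S).

(⟸) This inclusion fails. Take S = ∅, B = {1}; then 1 ∈ (S ∩ B) ∪ (B ∪ S) but 1 ∉ S.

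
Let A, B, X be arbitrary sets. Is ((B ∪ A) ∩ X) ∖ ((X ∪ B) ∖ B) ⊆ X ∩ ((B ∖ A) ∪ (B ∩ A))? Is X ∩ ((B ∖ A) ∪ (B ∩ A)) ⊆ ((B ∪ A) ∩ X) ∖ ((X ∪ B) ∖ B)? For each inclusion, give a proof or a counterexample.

(⟹) Let x ∈ ((B ∪ A) ∩ X) ∖ ((X ∪ B) ∖ B). Then either x ∈ B ∩ X and x ∉ A; or x ∈ A ∩ B ∩ X. In each case x ∈ X ∩ ((B ∖ A) ∪ (B ∩ A)), so ((B ∪ A) ∩ X) ∖ ((X ∪ B) ∖ B) ⊆ X ∩ ((B ∖ A) ∪ (B ∩ A)).

(⟸) Let x ∈ X ∩ ((B ∖ A) ∪ (B ∩ A)). Then either x ∈ B ∩ X and x ∉ A; or x ∈ A ∩ B ∩ X. In each case x ∈ ((B ∪ A) ∩ X) ∖ ((X ∪ B) ∖ B), so X ∩ ((B ∖ A) ∪ (B ∩ A)) ⊆ ((B ∪ A) ∩ X) ∖ ((X ∪ B) ∖ B).

The two sets are equal.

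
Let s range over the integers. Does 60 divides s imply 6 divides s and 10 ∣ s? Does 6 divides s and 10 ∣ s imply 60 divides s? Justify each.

(⇒) If 60 ∣ s, write s = 60q. Since 60 = 10·6, s = 6·(10q), so 6 ∣ s; and since 60 = 6·10, s = 10·(6q), so 10 ∣ s.

(⇐) This fails: take s = 30. Both 6 ∣ 30 and 10 ∣ 30, yet 30 is not a multiple of 60 (since 30 = 0·60 + 30), so 60 ∤ 30.

Not equivalent: only (⇒) holds.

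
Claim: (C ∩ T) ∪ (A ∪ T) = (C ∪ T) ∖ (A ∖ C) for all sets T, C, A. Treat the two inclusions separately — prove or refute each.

Both inclusions fail.

(⟹) This inclusion fails. Take T = ∅, C = ∅, A = {1}; then 1 ∈ (C ∩ T) ∪ (A ∪ T) but 1 ∉ (C ∪ T) ∖ (A ∖ C).

(⟸) This inclusion fails. Take T = ∅, C = {1}, A = ∅; then 1 ∈ (C ∪ T) ∖ (A ∖ C) but 1 ∉ (C ∩ T) ∪ (A ∪ T).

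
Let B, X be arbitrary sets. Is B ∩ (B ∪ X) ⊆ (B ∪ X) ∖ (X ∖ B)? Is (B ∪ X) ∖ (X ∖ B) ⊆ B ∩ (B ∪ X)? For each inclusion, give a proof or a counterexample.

Forward inclusion. Let x ∈ B ∩ (B ∪ X). Then either x ∈ B and x ∉ X; or x ∈ B ∩ X. In each case x ∈ (B ∪ X) ∖ (X ∖ B), so B ∩ (B ∪ X) ⊆ (B ∪ X) ∖ (X ∖ B).

Reverse inclusion. Let x ∈ (B ∪ X) ∖ (X ∖ B). Then either x ∈ B and x ∉ X; or x ∈ B ∩ X. In each case x ∈ B ∩ (B ∪ X), so (B ∪ X) ∖ (X ∖ B) ⊆ B ∩ (B ∪ X).

Both inclusions hold.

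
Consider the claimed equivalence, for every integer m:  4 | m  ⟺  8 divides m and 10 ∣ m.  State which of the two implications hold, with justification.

[⇒] This fails: take m = 4. Certainly 4 ∣ 4, but 8 ∤ 4.

[⇐] Suppose 8 ∣ m and 10 ∣ m. Any common multiple of 8 and 10 is a multiple of their lcm; here lcm(8, 10) = 8·10/gcd(8, 10) = 80/2 = 40, so 40 ∣ m. Since 4 ∣ 40, it follows that 4 ∣ m.

(⇒) fails; (⇐) holds.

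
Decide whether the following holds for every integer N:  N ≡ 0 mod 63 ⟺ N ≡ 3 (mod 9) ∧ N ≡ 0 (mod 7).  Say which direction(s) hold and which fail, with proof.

Neither direction holds.

(→) This fails: N = 0 gives 0 ≡ 0 (mod 63) but 0 ≡ 0 (mod 9), so the conjunction on the right does not hold.

(←) This fails: N = 21 satisfies both congruences on the right (21 ≡ 3 mod 9 and 21 ≡ 0 mod 7) yet 21 ≡ 21 (mod 63), not 0.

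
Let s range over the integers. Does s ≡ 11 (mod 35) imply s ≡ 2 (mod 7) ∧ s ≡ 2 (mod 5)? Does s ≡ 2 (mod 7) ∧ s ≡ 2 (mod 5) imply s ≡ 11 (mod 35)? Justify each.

(⟹) This fails: s = 11 gives 11 ≡ 11 (mod 35) but 11 ≡ 4 (mod 7), so the conjunction on the right does not hold.

(⟸) This fails: s = 2 satisfies both congruences on the right (2 ≡ 2 mod 7 and 2 ≡ 2 mod 5) yet 2 ≡ 2 (mod 35), not 11.

Neither implication holds.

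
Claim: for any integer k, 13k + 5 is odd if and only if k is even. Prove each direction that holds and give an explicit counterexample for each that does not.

Both implications hold.

(⇒) Suppose 13k + 5 is odd. Since 13 is odd, 13k and k have the same parity, so 13k + 5 ≡ k + 5 (mod 2). As 5 is odd, 13k + 5 is odd exactly when k is even. Thus k is even.

(⇐) Conversely, suppose k is even; write k = 2j. Then 13k + 5 = 13·(2j) + 5 = 2·13j + 5, which is odd.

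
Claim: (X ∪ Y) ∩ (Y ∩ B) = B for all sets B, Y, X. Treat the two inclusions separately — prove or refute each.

(⊆) Let x ∈ (X ∪ Y) ∩ (Y ∩ B). Then either x ∈ B ∩ Y and x ∉ X; or x ∈ B ∩ Y ∩ X. In each case x ∈ B, so (X ∪ Y) ∩ (Y ∩ B) ⊆ B.

(⊇) This inclusion fails. Take B = {1}, Y = ∅, X = ∅; then 1 ∈ B but 1 ∉ (X ∪ Y) ∩ (Y ∩ B).

The sets are not equal: only the forward inclusion holds.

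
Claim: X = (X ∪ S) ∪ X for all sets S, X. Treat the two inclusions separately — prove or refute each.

Only the forward inclusion holds.

(⊇) This inclusion fails. Take S = {1}, X = ∅; then 1 ∈ (X ∪ S) ∪ X but 1 ∉ X.

(⊆) Let x ∈ X. Then either x ∈ X and x ∉ S; or x ∈ S ∩ X. In each case x ∈ (X ∪ S) ∪ X, so X ⊆ (X ∪ S) ∪ X.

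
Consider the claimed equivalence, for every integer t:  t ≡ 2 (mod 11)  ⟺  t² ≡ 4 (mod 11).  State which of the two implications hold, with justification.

Only the forward implication holds.

Forward direction. Suppose t ≡ 2 (mod 11). Write t = 11j + 2. Then (11j + 2)² = 121j² + 44j + 4 = 11(11j² + 4j) + 4, so t² ≡ 4 (mod 11).

Converse. This fails: take t = 9. Then 9² = 81 ≡ 4 (mod 11), yet 9 ≡ 9 (mod 11), not 2.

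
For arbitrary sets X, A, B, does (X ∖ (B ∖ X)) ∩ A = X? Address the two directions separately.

The sets are not equal: only the forward inclusion holds.

Forward inclusion. Let x ∈ (X ∖ (B ∖ X)) ∩ A. Then either x ∈ X ∩ A and x ∉ B; or x ∈ X ∩ A ∩ B. In each case x ∈ X, so (X ∖ (B ∖ X)) ∩ A ⊆ X.

Reverse inclusion. This inclusion fails. Take X = {1}, A = ∅, B = ∅; then 1 ∈ X but 1 ∉ (X ∖ (B ∖ X)) ∩ A.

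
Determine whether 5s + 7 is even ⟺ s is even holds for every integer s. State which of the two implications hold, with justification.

Forward direction. This fails: s = 5 gives 5s + 7 = 32, which is even, but 5 is odd, not even.

Converse. This also fails: s = 4 is even, but 5s + 7 = 27 is odd, not even.

Neither implication holds.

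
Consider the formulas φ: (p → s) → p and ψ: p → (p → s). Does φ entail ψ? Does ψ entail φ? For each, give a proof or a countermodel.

Neither direction holds.

(→) This fails. Under s = F, p = T, the left side is true but the right side is false.

(←) This fails. Under s = F, p = F, the left side is false but the right side is true.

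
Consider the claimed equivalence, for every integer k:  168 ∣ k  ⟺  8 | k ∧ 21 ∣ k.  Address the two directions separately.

Both directions hold; the statement is true.

(→) If 168 ∣ k, write k = 168q. Since 168 = 21·8, k = 8·(21q), so 8 ∣ k; and since 168 = 8·21, k = 21·(8q), so 21 ∣ k.

(←) Suppose 8 ∣ k and 21 ∣ k. Any common multiple of 8 and 21 is a multiple of their lcm; here gcd(8, 21) = 1, so lcm(8, 21) = 8·21 = 168, so 168 ∣ k.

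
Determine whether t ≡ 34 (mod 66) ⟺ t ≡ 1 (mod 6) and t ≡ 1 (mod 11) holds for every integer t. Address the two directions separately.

(⇒) This fails: t = 34 gives 34 ≡ 34 (mod 66) but 34 ≡ 4 (mod 6), so the conjunction on the right does not hold.

(⇐) This fails: t = 1 satisfies both congruences on the right (1 ≡ 1 mod 6 and 1 ≡ 1 mod 11) yet 1 ≡ 1 (mod 66), not 34.

Neither direction holds.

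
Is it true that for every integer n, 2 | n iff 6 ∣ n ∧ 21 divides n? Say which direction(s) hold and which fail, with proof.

The forward direction fails; the converse holds.

(⇒) This fails: take n = 2. Certainly 2 ∣ 2, but 6 ∤ 2.

(⇐) Suppose 6 ∣ n and 21 ∣ n. Any common multiple of 6 and 21 is a multiple of their lcm; here lcm(6, 21) = 6·21/gcd(6, 21) = 126/3 = 42, so 42 ∣ n. Since 2 ∣ 42, it follows that 2 ∣ n.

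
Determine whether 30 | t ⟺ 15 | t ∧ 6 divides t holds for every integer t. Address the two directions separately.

Both directions hold; the statement is true.

(→) If 30 ∣ t, write t = 30q. Since 30 = 2·15, t = 15·(2q), so 15 ∣ t; and since 30 = 5·6, t = 6·(5q), so 6 ∣ t.

(←) Suppose 15 ∣ t and 6 ∣ t. Any common multiple of 15 and 6 is a multiple of their lcm; here lcm(15, 6) = 15·6/gcd(15, 6) = 90/3 = 30, so 30 ∣ t.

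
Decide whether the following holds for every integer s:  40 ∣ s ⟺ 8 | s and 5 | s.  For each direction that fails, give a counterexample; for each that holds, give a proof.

The biconditional holds.

(⇒) If 40 ∣ s, write s = 40q. Since 40 = 5·8, s = 8·(5q), so 8 ∣ s; and since 40 = 8·5, s = 5·(8q), so 5 ∣ s.

(⇐) Suppose 8 ∣ s and 5 ∣ s. Any common multiple of 8 and 5 is a multiple of their lcm; here gcd(8, 5) = 1, so lcm(8, 5) = 8·5 = 40, so 40 ∣ s.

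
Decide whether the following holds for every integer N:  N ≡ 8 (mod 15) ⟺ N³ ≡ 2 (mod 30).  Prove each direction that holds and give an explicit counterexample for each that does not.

Only the reverse direction holds.

(⇒) This fails: take N = 23. Then 23 ≡ 8 (mod 15), but 23³ = 12167 ≡ 17 (mod 30), not 2.

(⇐) Conversely, the residues r modulo 30 with r³ ≡ 2 (mod 30) are exactly {8}, and each is ≡ 8 (mod 15).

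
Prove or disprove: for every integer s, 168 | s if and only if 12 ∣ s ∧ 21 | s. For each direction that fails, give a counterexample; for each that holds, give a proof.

The forward direction holds; the converse fails.

[⇒] If 168 ∣ s, write s = 168q. Since 168 = 14·12, s = 12·(14q), so 12 ∣ s; and since 168 = 8·21, s = 21·(8q), so 21 ∣ s.

[⇐] This fails: take s = 84. Both 12 ∣ 84 and 21 ∣ 84, yet 84 is not a multiple of 168 (since 84 = 0·168 + 84), so 168 ∤ 84.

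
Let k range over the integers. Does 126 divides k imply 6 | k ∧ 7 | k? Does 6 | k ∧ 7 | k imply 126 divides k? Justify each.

Only the forward direction holds.

(⟹) If 126 ∣ k, write k = 126q. Since 126 = 21·6, k = 6·(21q), so 6 ∣ k; and since 126 = 18·7, k = 7·(18q), so 7 ∣ k.

(⟸) This fails: take k = 42. Both 6 ∣ 42 and 7 ∣ 42, yet 42 is not a multiple of 126 (since 42 = 0·126 + 42), so 126 ∤ 42.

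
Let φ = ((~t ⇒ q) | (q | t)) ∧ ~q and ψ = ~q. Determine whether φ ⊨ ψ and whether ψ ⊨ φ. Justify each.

(⇒) holds; (⇐) fails.

(→) Assume the antecedent. If t is true, the antecedent forces (t = T, q = F), and ~q holds there. If t is false, the antecedent cannot hold. Either way ~q holds.

(←) This fails. Under t = F, q = F, the left side is false but the right side is true.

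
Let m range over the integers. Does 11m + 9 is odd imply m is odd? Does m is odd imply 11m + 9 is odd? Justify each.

Forward direction. This fails: m = 0 gives 11m + 9 = 9, which is odd, but 0 is even, not odd.

Converse. This also fails: m = 7 is odd, but 11m + 9 = 86 is even, not odd.

(⇒) fails and (⇐) fails.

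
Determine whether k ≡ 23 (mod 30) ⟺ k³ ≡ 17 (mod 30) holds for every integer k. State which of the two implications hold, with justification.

Both implications hold.

Forward direction. Suppose k ≡ 23 (mod 30). Write k = 30j + 23. Then (30j + 23)³ = 27000j³ + 62100j² + 47610j + 12167 = 30(900j³ + 2070j² + 1587j + 405) + 17, so k³ ≡ 17 (mod 30).

Converse. Suppose k³ ≡ 17 (mod 30). The only residue r in {0, …, 29} with r³ ≡ 17 (mod 30) is r = 23, so k ≡ 23 (mod 30).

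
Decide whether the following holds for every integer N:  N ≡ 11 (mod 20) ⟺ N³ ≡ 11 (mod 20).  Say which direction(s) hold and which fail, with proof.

Equivalent; both directions hold.

Forward direction. Suppose N ≡ 11 (mod 20). Write N = 20j + 11. Then (20j + 11)³ = 8000j³ + 13200j² + 7260j + 1331 = 20(400j³ + 660j² + 363j + 66) + 11, so N³ ≡ 11 (mod 20).

Converse. Suppose N³ ≡ 11 (mod 20). The only residue r in {0, …, 19} with r³ ≡ 11 (mod 20) is r = 11, so N ≡ 11 (mod 20).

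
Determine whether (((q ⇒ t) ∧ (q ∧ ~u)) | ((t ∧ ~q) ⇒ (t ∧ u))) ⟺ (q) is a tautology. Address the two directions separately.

Not equivalent: only (⇐) holds.

(⟹) This fails. Under q = F, t = F, u = F, the left side is true but the right side is false.

(⟸) Assume the antecedent. If q is true, the consequent reduces to true regardless of the other variables. If q is false, the antecedent cannot hold. Either way the consequent holds.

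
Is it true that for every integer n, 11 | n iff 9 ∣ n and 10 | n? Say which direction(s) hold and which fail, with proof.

Both directions fail.

(⇒) This fails: take n = 11. Certainly 11 ∣ 11, but 9 ∤ 11.

(⇐) This fails: take n = 90. Both 9 ∣ 90 and 10 ∣ 90, yet 90 is not a multiple of 11 (since 90 = 8·11 + 2), so 11 ∤ 90.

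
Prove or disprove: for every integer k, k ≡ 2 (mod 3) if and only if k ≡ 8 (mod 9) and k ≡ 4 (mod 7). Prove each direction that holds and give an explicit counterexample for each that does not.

Only the converse holds.

(⟹) This fails: k = 2 gives 2 ≡ 2 (mod 3) but 2 ≡ 2 (mod 9), so the conjunction on the right does not hold.

(⟸) Conversely, if k ≡ 8 (mod 9) and k ≡ 4 (mod 7), then by the Chinese remainder theorem k ≡ 53 (mod 63). Since 53 ≡ 2 (mod 3) and 3 ∣ 63, we get k ≡ 2 (mod 3).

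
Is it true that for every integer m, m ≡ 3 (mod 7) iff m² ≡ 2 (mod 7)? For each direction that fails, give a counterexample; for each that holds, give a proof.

[⇒] Suppose m ≡ 3 (mod 7). Write m = 7j + 3. Then (7j + 3)² = 49j² + 42j + 9 = 7(7j² + 6j + 1) + 2, so m² ≡ 2 (mod 7).

[⇐] This fails: take m = 4. Then 4² = 16 ≡ 2 (mod 7), yet 4 ≡ 4 (mod 7), not 3.

The forward direction holds; the converse fails.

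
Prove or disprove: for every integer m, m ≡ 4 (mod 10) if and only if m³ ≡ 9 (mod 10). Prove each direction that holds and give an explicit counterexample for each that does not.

[⇒] This fails: take m = 4. Then 4 ≡ 4 (mod 10), but 4³ = 64 ≡ 4 (mod 10), not 9.

[⇐] This fails: take m = 9. Then 9³ = 729 ≡ 9 (mod 10), yet 9 ≡ 9 (mod 10), not 4.

Both directions fail.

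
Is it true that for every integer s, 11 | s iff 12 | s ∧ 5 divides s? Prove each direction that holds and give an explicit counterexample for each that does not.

(⇒) This fails: take s = 11. Certainly 11 ∣ 11, but 12 ∤ 11.

(⇐) This fails: take s = 60. Both 12 ∣ 60 and 5 ∣ 60, yet 60 is not a multiple of 11 (since 60 = 5·11 + 5), so 11 ∤ 60.

Neither implication holds.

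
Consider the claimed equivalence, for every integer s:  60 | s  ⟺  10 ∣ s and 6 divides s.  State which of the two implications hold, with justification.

[⇒] If 60 ∣ s, write s = 60q. Since 60 = 6·10, s = 10·(6q), so 10 ∣ s; and since 60 = 10·6, s = 6·(10q), so 6 ∣ s.

[⇐] This fails: take s = 30. Both 10 ∣ 30 and 6 ∣ 30, yet 30 is not a multiple of 60 (since 30 = 0·60 + 30), so 60 ∤ 30.

Only the forward direction holds.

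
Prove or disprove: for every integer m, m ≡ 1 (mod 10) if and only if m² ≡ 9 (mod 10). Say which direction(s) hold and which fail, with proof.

[⇒] This fails: take m = 1. Then 1 ≡ 1 (mod 10), but 1² = 1 ≡ 1 (mod 10), not 9.

[⇐] This fails: take m = 3. Then 3² = 9 ≡ 9 (mod 10), yet 3 ≡ 3 (mod 10), not 1.

Both directions fail.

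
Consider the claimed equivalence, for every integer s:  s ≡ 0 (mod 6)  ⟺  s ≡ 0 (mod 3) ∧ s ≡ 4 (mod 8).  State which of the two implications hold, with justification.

(→) This fails: s = 0 gives 0 ≡ 0 (mod 6) but 0 ≡ 0 (mod 8), so the conjunction on the right does not hold.

(←) Conversely, if s ≡ 0 (mod 3) and s ≡ 4 (mod 8), then by the Chinese remainder theorem s ≡ 12 (mod 24). Since 12 ≡ 0 (mod 6) and 6 ∣ 24, we get s ≡ 0 (mod 6).

Not equivalent: only (⇐) holds.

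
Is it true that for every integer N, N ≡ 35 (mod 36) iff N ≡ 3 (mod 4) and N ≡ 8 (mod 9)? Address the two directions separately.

[⇒] Suppose N ≡ 35 (mod 36); write N = 36j + 35. Since 4 ∣ 36, reducing mod 4 gives N ≡ 35 ≡ 3 (mod 4); since 9 ∣ 36, reducing mod 9 gives N ≡ 35 ≡ 8 (mod 9).

[⇐] Conversely, if N ≡ 3 (mod 4) and N ≡ 8 (mod 9), then by the Chinese remainder theorem N ≡ 35 (mod 36). This is exactly N ≡ 35 (mod 36).

Both implications hold.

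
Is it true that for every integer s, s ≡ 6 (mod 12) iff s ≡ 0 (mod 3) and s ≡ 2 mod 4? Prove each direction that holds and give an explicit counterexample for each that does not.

Forward direction. Suppose s ≡ 6 (mod 12); write s = 12j + 6. Since 3 ∣ 12, reducing mod 3 gives s ≡ 6 ≡ 0 (mod 3); since 4 ∣ 12, reducing mod 4 gives s ≡ 6 ≡ 2 (mod 4).

Converse. If s ≡ 0 (mod 3) and s ≡ 2 (mod 4), then by the Chinese remainder theorem s ≡ 6 (mod 12). This is exactly s ≡ 6 (mod 12).

Both implications hold.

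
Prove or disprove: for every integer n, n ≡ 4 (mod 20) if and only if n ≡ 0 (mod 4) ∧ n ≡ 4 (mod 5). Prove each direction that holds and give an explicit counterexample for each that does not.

Forward direction. Suppose n ≡ 4 (mod 20); write n = 20j + 4. Since 4 ∣ 20, reducing mod 4 gives n ≡ 4 ≡ 0 (mod 4); since 5 ∣ 20, reducing mod 5 gives n ≡ 4 (mod 5).

Converse. If n ≡ 0 (mod 4) and n ≡ 4 (mod 5), then by the Chinese remainder theorem n ≡ 4 (mod 20). This is exactly n ≡ 4 (mod 20).

Both directions hold.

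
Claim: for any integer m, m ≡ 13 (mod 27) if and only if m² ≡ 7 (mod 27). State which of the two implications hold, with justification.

[⇐] This fails: take m = 14. Then 14² = 196 ≡ 7 (mod 27), yet 14 ≡ 14 (mod 27), not 13.

[⇒] Suppose m ≡ 13 (mod 27). Write m = 27j + 13. Then (27j + 13)² = 729j² + 702j + 169 = 27(27j² + 26j + 6) + 7, so m² ≡ 7 (mod 27).

Only the forward direction holds.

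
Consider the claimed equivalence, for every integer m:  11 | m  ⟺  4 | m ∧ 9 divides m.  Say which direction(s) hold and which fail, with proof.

Forward direction. This fails: take m = 11. Certainly 11 ∣ 11, but 4 ∤ 11.

Converse. This fails: take m = 36. Both 4 ∣ 36 and 9 ∣ 36, yet 36 is not a multiple of 11 (since 36 = 3·11 + 3), so 11 ∤ 36.

Neither implication holds.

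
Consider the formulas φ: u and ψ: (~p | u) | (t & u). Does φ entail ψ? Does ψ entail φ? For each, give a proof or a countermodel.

Only the forward direction holds.

(⇒) Assume the antecedent. If p is true, the antecedent forces (p = T, u = T, t = F) or (p = T, u = T, t = T), and (~p | u) | (t & u) holds there. If p is false, (~p | u) | (t & u) reduces to true regardless of the other variables. Either way (~p | u) | (t & u) holds.

(⇐) This fails. Under p = F, u = F, t = F, the left side is false but the right side is true.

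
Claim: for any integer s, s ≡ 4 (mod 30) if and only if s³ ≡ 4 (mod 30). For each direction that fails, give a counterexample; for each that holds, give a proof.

Forward direction. Suppose s ≡ 4 (mod 30). Write s = 30j + 4. Then (30j + 4)³ = 27000j³ + 10800j² + 1440j + 64 = 30(900j³ + 360j² + 48j + 2) + 4, so s³ ≡ 4 (mod 30).

Converse. Suppose s³ ≡ 4 (mod 30). The only residue r in {0, …, 29} with r³ ≡ 4 (mod 30) is r = 4, so s ≡ 4 (mod 30).

Both directions hold; the statement is true.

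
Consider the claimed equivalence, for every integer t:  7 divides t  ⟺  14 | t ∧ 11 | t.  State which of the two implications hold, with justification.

(⇒) This fails: take t = 7. Certainly 7 ∣ 7, but 14 ∤ 7.

(⇐) Suppose 14 ∣ t and 11 ∣ t. Any common multiple of 14 and 11 is a multiple of their lcm; here gcd(14, 11) = 1, so lcm(14, 11) = 14·11 = 154, so 154 ∣ t. Since 7 ∣ 154, it follows that 7 ∣ t.

Only the converse holds.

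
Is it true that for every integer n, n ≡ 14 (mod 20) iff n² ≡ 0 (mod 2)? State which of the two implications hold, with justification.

Not equivalent: only (⇒) holds.

(→) Suppose n ≡ 14 (mod 20). Then n² ≡ 14² = 196 (mod 20), and since 2 ∣ 20, also n² ≡ 0 (mod 2).

(←) This fails: take n = 0. Then 0² = 0 ≡ 0 (mod 2), yet 0 ≡ 0 (mod 20), not 14.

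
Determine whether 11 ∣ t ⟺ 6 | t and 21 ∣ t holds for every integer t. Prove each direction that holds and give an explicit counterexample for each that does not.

Both directions fail.

Forward direction. This fails: take t = 11. Certainly 11 ∣ 11, but 6 ∤ 11.

Converse. This fails: take t = 42. Both 6 ∣ 42 and 21 ∣ 42, yet 42 is not a multiple of 11 (since 42 = 3·11 + 9), so 11 ∤ 42.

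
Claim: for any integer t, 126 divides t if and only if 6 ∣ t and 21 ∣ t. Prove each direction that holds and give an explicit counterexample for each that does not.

(⟹) If 126 ∣ t, write t = 126q. Since 126 = 21·6, t = 6·(21q), so 6 ∣ t; and since 126 = 6·21, t = 21·(6q), so 21 ∣ t.

(⟸) This fails: take t = 42. Both 6 ∣ 42 and 21 ∣ 42, yet 42 is not a multiple of 126 (since 42 = 0·126 + 42), so 126 ∤ 42.

Only the forward direction holds.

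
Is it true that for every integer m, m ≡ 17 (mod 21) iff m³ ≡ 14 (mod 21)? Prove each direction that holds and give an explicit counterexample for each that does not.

Both directions fail.

[⇒] This fails: take m = 17. Then 17 ≡ 17 (mod 21), but 17³ = 4913 ≡ 20 (mod 21), not 14.

[⇐] This fails: take m = 14. Then 14³ = 2744 ≡ 14 (mod 21), yet 14 ≡ 14 (mod 21), not 17.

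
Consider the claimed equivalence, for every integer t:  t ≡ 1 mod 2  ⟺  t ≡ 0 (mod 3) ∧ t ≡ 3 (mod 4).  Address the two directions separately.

[⇐] If t ≡ 0 (mod 3) and t ≡ 3 (mod 4), then by the Chinese remainder theorem t ≡ 3 (mod 12). Since 3 ≡ 1 (mod 2) and 2 ∣ 12, we get t ≡ 1 (mod 2).

[⇒] This fails: t = 1 gives 1 ≡ 1 (mod 2) but 1 ≡ 1 (mod 3), so the conjunction on the right does not hold.

Only the reverse direction holds.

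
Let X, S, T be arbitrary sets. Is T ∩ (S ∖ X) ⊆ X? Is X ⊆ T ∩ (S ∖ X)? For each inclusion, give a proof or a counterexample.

(⊆) fails and (⊇) fails.

(⟹) This inclusion fails. Take X = ∅, S = {1}, T = {1}; then 1 ∈ T ∩ (S ∖ X) but 1 ∉ X.

(⟸) This inclusion fails. Take X = {1}, S = ∅, T = ∅; then 1 ∈ X but 1 ∉ T ∩ (S ∖ X).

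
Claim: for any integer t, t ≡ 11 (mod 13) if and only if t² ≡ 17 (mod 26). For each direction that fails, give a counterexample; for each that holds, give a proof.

(⇒) This fails: take t = 24. Then 24 ≡ 11 (mod 13), but 24² = 576 ≡ 4 (mod 26), not 17.

(⇐) This fails: take t = 15. Then 15² = 225 ≡ 17 (mod 26), yet 15 ≡ 2 (mod 13), not 11.

Both directions fail.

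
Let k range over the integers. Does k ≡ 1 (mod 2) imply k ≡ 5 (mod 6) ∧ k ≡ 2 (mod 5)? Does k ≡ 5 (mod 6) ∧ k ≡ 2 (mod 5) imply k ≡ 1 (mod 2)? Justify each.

(⇒) fails; (⇐) holds.

(⇐) If k ≡ 5 (mod 6) and k ≡ 2 (mod 5), then by the Chinese remainder theorem k ≡ 17 (mod 30). Since 17 ≡ 1 (mod 2) and 2 ∣ 30, we get k ≡ 1 (mod 2).

(⇒) This fails: k = 1 gives 1 ≡ 1 (mod 2) but 1 ≡ 1 (mod 6), so the conjunction on the right does not hold.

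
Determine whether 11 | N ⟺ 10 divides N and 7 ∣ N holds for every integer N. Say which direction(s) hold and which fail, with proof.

Both directions fail.

(⟹) This fails: take N = 11. Certainly 11 ∣ 11, but 10 ∤ 11.

(⟸) This fails: take N = 70. Both 10 ∣ 70 and 7 ∣ 70, yet 70 is not a multiple of 11 (since 70 = 6·11 + 4), so 11 ∤ 70.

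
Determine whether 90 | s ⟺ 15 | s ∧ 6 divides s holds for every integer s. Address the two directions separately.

(←) This fails: take s = 30. Both 15 ∣ 30 and 6 ∣ 30, yet 30 is not a multiple of 90 (since 30 = 0·90 + 30), so 90 ∤ 30.

(→) If 90 ∣ s, write s = 90q. Since 90 = 6·15, s = 15·(6q), so 15 ∣ s; and since 90 = 15·6, s = 6·(15q), so 6 ∣ s.

The forward direction holds; the converse fails.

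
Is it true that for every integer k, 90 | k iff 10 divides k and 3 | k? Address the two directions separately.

Only the forward direction holds.

(←) This fails: take k = 30. Both 10 ∣ 30 and 3 ∣ 30, yet 30 is not a multiple of 90 (since 30 = 0·90 + 30), so 90 ∤ 30.

(→) If 90 ∣ k, write k = 90q. Since 90 = 9·10, k = 10·(9q), so 10 ∣ k; and since 90 = 30·3, k = 3·(30q), so 3 ∣ k.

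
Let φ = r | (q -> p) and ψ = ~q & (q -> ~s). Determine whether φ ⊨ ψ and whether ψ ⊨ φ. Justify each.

Forward direction. This fails. Under s = F, q = T, r = T, p = F, the left side is true but the right side is false.

Converse. Assume the antecedent. If q is true, the antecedent cannot hold. If q is false, r | (q -> p) reduces to true regardless of the other variables. Either way r | (q -> p) holds.

Only the converse holds.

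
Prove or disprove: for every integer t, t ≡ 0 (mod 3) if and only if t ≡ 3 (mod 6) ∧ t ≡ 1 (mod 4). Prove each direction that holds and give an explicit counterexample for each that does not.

Only the converse holds.

Converse. If t ≡ 3 (mod 6) and t ≡ 1 (mod 4), then by the Chinese remainder theorem t ≡ 9 (mod 12). Since 9 ≡ 0 (mod 3) and 3 ∣ 12, we get t ≡ 0 (mod 3).

Forward direction. This fails: t = 0 gives 0 ≡ 0 (mod 3) but 0 ≡ 0 (mod 6), so the conjunction on the right does not hold.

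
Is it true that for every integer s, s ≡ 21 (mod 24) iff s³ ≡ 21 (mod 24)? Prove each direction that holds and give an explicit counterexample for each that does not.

Converse. Suppose s³ ≡ 21 (mod 24). The only residue r in {0, …, 23} with r³ ≡ 21 (mod 24) is r = 21, so s ≡ 21 (mod 24).

Forward direction. Suppose s ≡ 21 (mod 24). Write s = 24j + 21. Then (24j + 21)³ = 13824j³ + 36288j² + 31752j + 9261 = 24(576j³ + 1512j² + 1323j + 385) + 21, so s³ ≡ 21 (mod 24).

Both implications hold.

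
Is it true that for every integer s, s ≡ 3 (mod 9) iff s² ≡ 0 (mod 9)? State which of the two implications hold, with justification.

(⇒) Suppose s ≡ 3 (mod 9). Write s = 9j + 3. Then (9j + 3)² = 81j² + 54j + 9 = 9(9j² + 6j + 1) + 0, so s² ≡ 0 (mod 9).

(⇐) This fails: take s = 0. Then 0² = 0 ≡ 0 (mod 9), yet 0 ≡ 0 (mod 9), not 3.

(⇒) holds; (⇐) fails.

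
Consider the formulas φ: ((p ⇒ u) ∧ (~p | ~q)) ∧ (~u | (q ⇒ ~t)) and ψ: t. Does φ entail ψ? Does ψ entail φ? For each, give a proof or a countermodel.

(→) This fails. Under t = F, u = F, p = F, q = F, the left side is true but the right side is false.

(←) This fails. Under t = T, u = F, p = T, q = F, the left side is false but the right side is true.

(⇒) fails and (⇐) fails.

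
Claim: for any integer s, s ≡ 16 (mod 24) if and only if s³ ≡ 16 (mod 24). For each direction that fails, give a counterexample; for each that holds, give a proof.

[⇒] Suppose s ≡ 16 (mod 24). Write s = 24j + 16. Then (24j + 16)³ = 13824j³ + 27648j² + 18432j + 4096 = 24(576j³ + 1152j² + 768j + 170) + 16, so s³ ≡ 16 (mod 24).

[⇐] This fails: take s = 4. Then 4³ = 64 ≡ 16 (mod 24), yet 4 ≡ 4 (mod 24), not 16.

The forward direction holds; the converse fails.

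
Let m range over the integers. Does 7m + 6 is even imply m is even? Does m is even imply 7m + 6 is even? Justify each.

Both directions hold; the statement is true.

(←) Suppose m is even; write m = 2j. Then 7m + 6 = 7·(2j) + 6 = 2·7j + 6, which is even.

(→) Suppose 7m + 6 is even. Since 7 is odd, 7m and m have the same parity, so 7m + 6 ≡ m + 6 (mod 2). As 6 is even, 7m + 6 is even exactly when m is even. Thus m is even.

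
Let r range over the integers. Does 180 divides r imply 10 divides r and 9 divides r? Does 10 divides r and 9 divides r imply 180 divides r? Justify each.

(←) This fails: take r = 90. Both 10 ∣ 90 and 9 ∣ 90, yet 90 is not a multiple of 180 (since 90 = 0·180 + 90), so 180 ∤ 90.

(→) If 180 ∣ r, write r = 180q. Since 180 = 18·10, r = 10·(18q), so 10 ∣ r; and since 180 = 20·9, r = 9·(20q), so 9 ∣ r.

Only the forward direction holds.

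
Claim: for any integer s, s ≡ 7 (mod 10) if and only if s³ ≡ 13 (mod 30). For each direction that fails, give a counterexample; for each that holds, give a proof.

Forward direction. This fails: take s = 17. Then 17 ≡ 7 (mod 10), but 17³ = 4913 ≡ 23 (mod 30), not 13.

Converse. The residues r modulo 30 with r³ ≡ 13 (mod 30) are exactly {7}, and each is ≡ 7 (mod 10).

Only the converse holds.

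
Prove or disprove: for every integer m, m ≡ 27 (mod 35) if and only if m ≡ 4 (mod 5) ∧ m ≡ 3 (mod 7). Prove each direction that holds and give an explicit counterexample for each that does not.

[⇒] This fails: m = 27 gives 27 ≡ 27 (mod 35) but 27 ≡ 2 (mod 5), so the conjunction on the right does not hold.

[⇐] This fails: m = 24 satisfies both congruences on the right (24 ≡ 4 mod 5 and 24 ≡ 3 mod 7) yet 24 ≡ 24 (mod 35), not 27.

Neither direction holds.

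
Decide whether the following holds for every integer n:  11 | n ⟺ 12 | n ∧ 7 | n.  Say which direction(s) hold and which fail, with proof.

Forward direction. This fails: take n = 11. Certainly 11 ∣ 11, but 12 ∤ 11.

Converse. This fails: take n = 84. Both 12 ∣ 84 and 7 ∣ 84, yet 84 is not a multiple of 11 (since 84 = 7·11 + 7), so 11 ∤ 84.

(⇒) fails and (⇐) fails.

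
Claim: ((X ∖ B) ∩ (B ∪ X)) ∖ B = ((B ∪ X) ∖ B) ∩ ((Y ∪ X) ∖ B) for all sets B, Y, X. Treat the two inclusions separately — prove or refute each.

Forward inclusion. Let x ∈ ((X ∖ B) ∩ (B ∪ X)) ∖ B. Then either x ∈ X and x ∉ B, Y; or x ∈ Y ∩ X and x ∉ B. In each case x ∈ ((B ∪ X) ∖ B) ∩ ((Y ∪ X) ∖ B), so ((X ∖ B) ∩ (B ∪ X)) ∖ B ⊆ ((B ∪ X) ∖ B) ∩ ((Y ∪ X) ∖ B).

Reverse inclusion. Let x ∈ ((B ∪ X) ∖ B) ∩ ((Y ∪ X) ∖ B). Then either x ∈ X and x ∉ B, Y; or x ∈ Y ∩ X and x ∉ B. In each case x ∈ ((X ∖ B) ∩ (B ∪ X)) ∖ B, so ((B ∪ X) ∖ B) ∩ ((Y ∪ X) ∖ B) ⊆ ((X ∖ B) ∩ (B ∪ X)) ∖ B.

Both inclusions hold.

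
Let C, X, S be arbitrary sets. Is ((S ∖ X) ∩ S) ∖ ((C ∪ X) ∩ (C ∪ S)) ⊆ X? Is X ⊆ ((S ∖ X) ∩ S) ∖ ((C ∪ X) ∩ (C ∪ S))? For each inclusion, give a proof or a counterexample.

(⊆) fails and (⊇) fails.

Forward inclusion. This inclusion fails. Take C = ∅, X = ∅, S = {1}; then 1 ∈ ((S ∖ X) ∩ S) ∖ ((C ∪ X) ∩ (C ∪ S)) but 1 ∉ X.

Reverse inclusion. This inclusion fails. Take C = ∅, X = {1}, S = ∅; then 1 ∈ X but 1 ∉ ((S ∖ X) ∩ S) ∖ ((C ∪ X) ∩ (C ∪ S)).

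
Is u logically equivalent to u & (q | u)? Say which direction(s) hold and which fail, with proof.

Both implications hold.

(⇒) Assume the antecedent. If u is true, u & (q | u) reduces to true regardless of the other variables. If u is false, the antecedent cannot hold. Either way u & (q | u) holds.

(⇐) Assume the antecedent. If u is true, u reduces to true regardless of the other variables. If u is false, the antecedent cannot hold. Either way u holds.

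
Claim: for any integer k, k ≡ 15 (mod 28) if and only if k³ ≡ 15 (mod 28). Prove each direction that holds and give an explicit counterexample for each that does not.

[⇒] Suppose k ≡ 15 (mod 28). Write k = 28j + 15. Then (28j + 15)³ = 21952j³ + 35280j² + 18900j + 3375 = 28(784j³ + 1260j² + 675j + 120) + 15, so k³ ≡ 15 (mod 28).

[⇐] This fails: take k = 11. Then 11³ = 1331 ≡ 15 (mod 28), yet 11 ≡ 11 (mod 28), not 15.

Not equivalent: only (⇒) holds.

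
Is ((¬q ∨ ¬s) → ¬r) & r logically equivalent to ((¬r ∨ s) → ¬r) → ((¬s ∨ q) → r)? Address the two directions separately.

Only the forward direction holds.

(⟹) Assume the antecedent. If r is true, the consequent reduces to true regardless of the other variables. If r is false, the antecedent cannot hold. Either way the consequent holds.

(⟸) This fails. Under r = T, s = F, q = F, the left side is false but the right side is true.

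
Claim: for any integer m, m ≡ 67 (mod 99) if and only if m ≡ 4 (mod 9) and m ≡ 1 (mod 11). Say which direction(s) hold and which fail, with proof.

(⟹) Suppose m ≡ 67 (mod 99); write m = 99j + 67. Since 9 ∣ 99, reducing mod 9 gives m ≡ 67 ≡ 4 (mod 9); since 11 ∣ 99, reducing mod 11 gives m ≡ 67 ≡ 1 (mod 11).

(⟸) Conversely, if m ≡ 4 (mod 9) and m ≡ 1 (mod 11), then by the Chinese remainder theorem m ≡ 67 (mod 99). This is exactly m ≡ 67 (mod 99).

Both directions hold; the statement is true.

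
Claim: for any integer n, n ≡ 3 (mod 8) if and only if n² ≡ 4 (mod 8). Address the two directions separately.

Both directions fail.

Forward direction. This fails: take n = 3. Then 3 ≡ 3 (mod 8), but 3² = 9 ≡ 1 (mod 8), not 4.

Converse. This fails: take n = 2. Then 2² = 4 ≡ 4 (mod 8), yet 2 ≡ 2 (mod 8), not 3.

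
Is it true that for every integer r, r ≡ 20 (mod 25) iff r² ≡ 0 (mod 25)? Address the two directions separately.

(⇒) Suppose r ≡ 20 (mod 25). Write r = 25j + 20. Then (25j + 20)² = 625j² + 1000j + 400 = 25(25j² + 40j + 16) + 0, so r² ≡ 0 (mod 25).

(⇐) This fails: take r = 0. Then 0² = 0 ≡ 0 (mod 25), yet 0 ≡ 0 (mod 25), not 20.

Only the forward implication holds.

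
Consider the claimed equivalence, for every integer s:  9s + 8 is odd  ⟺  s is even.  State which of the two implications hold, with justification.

(→) This fails: s = 5 gives 9s + 8 = 53, which is odd, but 5 is odd, not even.

(←) This also fails: s = 0 is even, but 9s + 8 = 8 is even, not odd.

Neither direction holds.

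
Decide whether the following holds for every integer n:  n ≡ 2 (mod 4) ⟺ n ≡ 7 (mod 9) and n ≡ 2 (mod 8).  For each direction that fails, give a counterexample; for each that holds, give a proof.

(←) If n ≡ 7 (mod 9) and n ≡ 2 (mod 8), then by the Chinese remainder theorem n ≡ 34 (mod 72). Since 34 ≡ 2 (mod 4) and 4 ∣ 72, we get n ≡ 2 (mod 4).

(→) This fails: n = 2 gives 2 ≡ 2 (mod 4) but 2 ≡ 2 (mod 9), so the conjunction on the right does not hold.

The forward direction fails; the converse holds.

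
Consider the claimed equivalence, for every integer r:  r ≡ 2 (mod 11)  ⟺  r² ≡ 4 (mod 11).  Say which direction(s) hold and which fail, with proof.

(⇒) holds; (⇐) fails.

[⇐] This fails: take r = 9. Then 9² = 81 ≡ 4 (mod 11), yet 9 ≡ 9 (mod 11), not 2.

[⇒] Suppose r ≡ 2 (mod 11). Write r = 11j + 2. Then (11j + 2)² = 121j² + 44j + 4 = 11(11j² + 4j) + 4, so r² ≡ 4 (mod 11).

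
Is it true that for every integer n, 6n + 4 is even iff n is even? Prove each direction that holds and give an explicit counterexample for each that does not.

The forward direction fails; the converse holds.

(⇐) Suppose n is even. Since 6 is even, 6n is even for every n, so 6n + 4 has the same parity as 4, which is even. Hence 6n + 4 is even.

(⇒) This fails: take n = 5. Then 6n + 4 = 34, which is even, yet n = 5 is odd, not even.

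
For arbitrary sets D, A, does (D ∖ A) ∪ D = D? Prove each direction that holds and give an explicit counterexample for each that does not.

(⊆) Let x ∈ (D ∖ A) ∪ D. Then either x ∈ D and x ∉ A; or x ∈ D ∩ A. In each case x ∈ D, so (D ∖ A) ∪ D ⊆ D.

(⊇) Let x ∈ D. Then either x ∈ D and x ∉ A; or x ∈ D ∩ A. In each case x ∈ (D ∖ A) ∪ D, so D ⊆ (D ∖ A) ∪ D.

Both inclusions hold; the sets are equal.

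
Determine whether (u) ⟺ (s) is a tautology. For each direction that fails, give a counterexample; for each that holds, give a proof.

Both directions fail.

Forward direction. This fails. Under s = F, u = T, the left side is true but the right side is false.

Converse. This fails. Under s = T, u = F, the left side is false but the right side is true.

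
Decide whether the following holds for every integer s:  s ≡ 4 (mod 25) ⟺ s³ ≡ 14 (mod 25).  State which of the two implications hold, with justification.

[⇒] Suppose s ≡ 4 (mod 25). Write s = 25j + 4. Then (25j + 4)³ = 15625j³ + 7500j² + 1200j + 64 = 25(625j³ + 300j² + 48j + 2) + 14, so s³ ≡ 14 (mod 25).

[⇐] Conversely, suppose s³ ≡ 14 (mod 25). The only residue r in {0, …, 24} with r³ ≡ 14 (mod 25) is r = 4, so s ≡ 4 (mod 25).

Both directions hold; the statement is true.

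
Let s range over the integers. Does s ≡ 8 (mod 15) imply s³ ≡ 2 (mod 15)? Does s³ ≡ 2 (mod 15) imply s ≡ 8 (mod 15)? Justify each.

(⇒) Suppose s ≡ 8 (mod 15). Write s = 15j + 8. Then (15j + 8)³ = 3375j³ + 5400j² + 2880j + 512 = 15(225j³ + 360j² + 192j + 34) + 2, so s³ ≡ 2 (mod 15).

(⇐) Conversely, suppose s³ ≡ 2 (mod 15). The only residue r in {0, …, 14} with r³ ≡ 2 (mod 15) is r = 8, so s ≡ 8 (mod 15).

Both implications hold.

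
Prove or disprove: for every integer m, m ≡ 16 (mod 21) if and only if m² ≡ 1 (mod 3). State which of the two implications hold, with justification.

[⇐] This fails: take m = 1. Then 1² = 1 ≡ 1 (mod 3), yet 1 ≡ 1 (mod 21), not 16.

[⇒] Suppose m ≡ 16 (mod 21). Then m² ≡ 16² = 256 (mod 21), and since 3 ∣ 21, also m² ≡ 1 (mod 3).

(⇒) holds; (⇐) fails.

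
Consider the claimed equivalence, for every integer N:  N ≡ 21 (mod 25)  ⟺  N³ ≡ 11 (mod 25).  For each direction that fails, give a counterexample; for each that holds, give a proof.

(⟹) Suppose N ≡ 21 (mod 25). Write N = 25j + 21. Then (25j + 21)³ = 15625j³ + 39375j² + 33075j + 9261 = 25(625j³ + 1575j² + 1323j + 370) + 11, so N³ ≡ 11 (mod 25).

(⟸) Conversely, suppose N³ ≡ 11 (mod 25). The only residue r in {0, …, 24} with r³ ≡ 11 (mod 25) is r = 21, so N ≡ 21 (mod 25).

The biconditional holds.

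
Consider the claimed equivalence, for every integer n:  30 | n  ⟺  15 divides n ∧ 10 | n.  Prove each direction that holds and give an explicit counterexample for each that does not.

Both directions hold.

(⇒) If 30 ∣ n, write n = 30q. Since 30 = 2·15, n = 15·(2q), so 15 ∣ n; and since 30 = 3·10, n = 10·(3q), so 10 ∣ n.

(⇐) Suppose 15 ∣ n and 10 ∣ n. Any common multiple of 15 and 10 is a multiple of their lcm; here lcm(15, 10) = 15·10/gcd(15, 10) = 150/5 = 30, so 30 ∣ n.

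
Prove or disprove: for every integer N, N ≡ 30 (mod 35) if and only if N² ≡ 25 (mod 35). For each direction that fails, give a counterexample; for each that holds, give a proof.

(⇒) Suppose N ≡ 30 (mod 35). Write N = 35j + 30. Then (35j + 30)² = 1225j² + 2100j + 900 = 35(35j² + 60j + 25) + 25, so N² ≡ 25 (mod 35).

(⇐) This fails: take N = 5. Then 5² = 25 ≡ 25 (mod 35), yet 5 ≡ 5 (mod 35), not 30.

Only the forward direction holds.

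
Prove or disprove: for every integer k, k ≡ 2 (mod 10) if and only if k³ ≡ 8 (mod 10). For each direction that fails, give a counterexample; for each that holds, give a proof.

The biconditional holds.

Forward direction. Suppose k ≡ 2 (mod 10). Write k = 10j + 2. Then (10j + 2)³ = 1000j³ + 600j² + 120j + 8 = 10(100j³ + 60j² + 12j) + 8, so k³ ≡ 8 (mod 10).

Converse. Suppose k³ ≡ 8 (mod 10). The only residue r in {0, …, 9} with r³ ≡ 8 (mod 10) is r = 2, so k ≡ 2 (mod 10).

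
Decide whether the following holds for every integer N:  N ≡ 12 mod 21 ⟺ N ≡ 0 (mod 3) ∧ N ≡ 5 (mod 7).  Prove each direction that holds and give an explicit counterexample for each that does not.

Both implications hold.

(⟹) Suppose N ≡ 12 (mod 21); write N = 21j + 12. Since 3 ∣ 21, reducing mod 3 gives N ≡ 12 ≡ 0 (mod 3); since 7 ∣ 21, reducing mod 7 gives N ≡ 12 ≡ 5 (mod 7).

(⟸) Conversely, if N ≡ 0 (mod 3) and N ≡ 5 (mod 7), then by the Chinese remainder theorem N ≡ 12 (mod 21). This is exactly N ≡ 12 (mod 21).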